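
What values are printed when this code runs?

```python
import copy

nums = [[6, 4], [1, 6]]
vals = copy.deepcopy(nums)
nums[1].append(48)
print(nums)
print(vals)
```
[[6, 4], [1, 6, 48]]
[[6, 4], [1, 6]]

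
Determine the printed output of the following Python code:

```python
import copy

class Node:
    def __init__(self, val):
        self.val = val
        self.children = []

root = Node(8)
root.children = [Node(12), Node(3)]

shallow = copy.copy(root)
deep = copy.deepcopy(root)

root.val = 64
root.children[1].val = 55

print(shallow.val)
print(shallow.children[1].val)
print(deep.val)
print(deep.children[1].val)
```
8
55
8
3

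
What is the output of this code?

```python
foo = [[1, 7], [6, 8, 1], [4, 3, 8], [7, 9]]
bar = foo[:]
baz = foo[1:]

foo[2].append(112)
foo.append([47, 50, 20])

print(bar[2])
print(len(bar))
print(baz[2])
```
[4, 3, 8, 112]
4
[7, 9]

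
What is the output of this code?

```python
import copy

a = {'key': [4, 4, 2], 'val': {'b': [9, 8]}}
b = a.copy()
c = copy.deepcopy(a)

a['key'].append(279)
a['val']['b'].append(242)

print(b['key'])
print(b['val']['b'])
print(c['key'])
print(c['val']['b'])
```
[4, 4, 2, 279]
[9, 8, 242]
[4, 4, 2]
[9, 8]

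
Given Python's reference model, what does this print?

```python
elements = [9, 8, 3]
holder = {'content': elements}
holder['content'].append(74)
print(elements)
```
[9, 8, 3, 74]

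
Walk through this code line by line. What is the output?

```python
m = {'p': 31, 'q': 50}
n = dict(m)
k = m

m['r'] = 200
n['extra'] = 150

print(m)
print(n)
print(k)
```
{'p': 31, 'q': 50, 'r': 200}
{'p': 31, 'q': 50, 'extra': 150}
{'p': 31, 'q': 50, 'r': 200}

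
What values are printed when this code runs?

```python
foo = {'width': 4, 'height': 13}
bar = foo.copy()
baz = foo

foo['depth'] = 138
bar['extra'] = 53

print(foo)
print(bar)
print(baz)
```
{'width': 4, 'height': 13, 'depth': 138}
{'width': 4, 'height': 13, 'extra': 53}
{'width': 4, 'height': 13, 'depth': 138}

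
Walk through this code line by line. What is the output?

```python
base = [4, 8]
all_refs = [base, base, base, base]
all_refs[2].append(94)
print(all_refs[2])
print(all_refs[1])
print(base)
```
[4, 8, 94]
[4, 8, 94]
[4, 8, 94]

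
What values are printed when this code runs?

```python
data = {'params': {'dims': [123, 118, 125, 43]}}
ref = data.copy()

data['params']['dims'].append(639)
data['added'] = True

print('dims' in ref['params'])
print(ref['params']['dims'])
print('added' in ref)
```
True
[123, 118, 125, 43, 639]
False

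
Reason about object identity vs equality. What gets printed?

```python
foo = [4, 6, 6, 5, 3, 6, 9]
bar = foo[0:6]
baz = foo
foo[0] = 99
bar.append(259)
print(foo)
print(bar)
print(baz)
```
[99, 6, 6, 5, 3, 6, 9]
[4, 6, 6, 5, 3, 6, 259]
[99, 6, 6, 5, 3, 6, 9]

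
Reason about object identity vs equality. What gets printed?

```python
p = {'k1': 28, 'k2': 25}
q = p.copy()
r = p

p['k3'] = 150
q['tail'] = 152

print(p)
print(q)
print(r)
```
{'k1': 28, 'k2': 25, 'k3': 150}
{'k1': 28, 'k2': 25, 'tail': 152}
{'k1': 28, 'k2': 25, 'k3': 150}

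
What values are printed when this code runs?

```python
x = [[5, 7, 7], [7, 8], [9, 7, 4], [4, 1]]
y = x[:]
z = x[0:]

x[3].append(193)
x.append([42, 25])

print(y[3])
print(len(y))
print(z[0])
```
[4, 1, 193]
4
[5, 7, 7]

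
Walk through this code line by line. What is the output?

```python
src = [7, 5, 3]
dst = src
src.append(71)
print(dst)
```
[7, 5, 3, 71]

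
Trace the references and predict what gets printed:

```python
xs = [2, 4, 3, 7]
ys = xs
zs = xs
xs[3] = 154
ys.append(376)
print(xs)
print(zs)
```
[2, 4, 3, 154, 376]
[2, 4, 3, 154, 376]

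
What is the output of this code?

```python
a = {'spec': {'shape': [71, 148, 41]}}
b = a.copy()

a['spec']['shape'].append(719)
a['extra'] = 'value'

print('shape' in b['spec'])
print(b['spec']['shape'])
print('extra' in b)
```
True
[71, 148, 41, 719]
False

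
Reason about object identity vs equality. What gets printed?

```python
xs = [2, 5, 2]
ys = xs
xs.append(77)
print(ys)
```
[2, 5, 2, 77]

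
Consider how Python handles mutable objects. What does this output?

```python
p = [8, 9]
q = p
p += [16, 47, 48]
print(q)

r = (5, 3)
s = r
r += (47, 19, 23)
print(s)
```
[8, 9, 16, 47, 48]
(5, 3)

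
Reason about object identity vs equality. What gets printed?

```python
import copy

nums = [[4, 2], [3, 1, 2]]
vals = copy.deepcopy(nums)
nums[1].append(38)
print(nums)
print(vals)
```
[[4, 2], [3, 1, 2, 38]]
[[4, 2], [3, 1, 2]]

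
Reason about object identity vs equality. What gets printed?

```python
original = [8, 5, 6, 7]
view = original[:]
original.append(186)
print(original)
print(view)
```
[8, 5, 6, 7, 186]
[8, 5, 6, 7]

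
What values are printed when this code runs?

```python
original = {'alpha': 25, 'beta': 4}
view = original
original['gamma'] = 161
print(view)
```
{'alpha': 25, 'beta': 4, 'gamma': 161}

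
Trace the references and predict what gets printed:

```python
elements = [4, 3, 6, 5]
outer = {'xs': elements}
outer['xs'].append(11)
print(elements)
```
[4, 3, 6, 5, 11]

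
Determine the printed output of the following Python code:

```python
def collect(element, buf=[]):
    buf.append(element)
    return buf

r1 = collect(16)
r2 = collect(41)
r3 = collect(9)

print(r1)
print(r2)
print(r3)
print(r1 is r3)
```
[16, 41, 9]
[16, 41, 9]
[16, 41, 9]
True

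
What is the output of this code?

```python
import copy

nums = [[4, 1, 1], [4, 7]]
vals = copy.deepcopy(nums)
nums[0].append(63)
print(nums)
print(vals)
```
[[4, 1, 1, 63], [4, 7]]
[[4, 1, 1], [4, 7]]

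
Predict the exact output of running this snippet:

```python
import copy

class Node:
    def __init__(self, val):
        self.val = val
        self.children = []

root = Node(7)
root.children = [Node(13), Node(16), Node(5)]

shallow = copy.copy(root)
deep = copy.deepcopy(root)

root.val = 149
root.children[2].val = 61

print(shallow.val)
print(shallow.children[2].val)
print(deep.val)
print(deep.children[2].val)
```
7
61
7
5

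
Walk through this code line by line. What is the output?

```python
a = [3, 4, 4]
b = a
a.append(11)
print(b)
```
[3, 4, 4, 11]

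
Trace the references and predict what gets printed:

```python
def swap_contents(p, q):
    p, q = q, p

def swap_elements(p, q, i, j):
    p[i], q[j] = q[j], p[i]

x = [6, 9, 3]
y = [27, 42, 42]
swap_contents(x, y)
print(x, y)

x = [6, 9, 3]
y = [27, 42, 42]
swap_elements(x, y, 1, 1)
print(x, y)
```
[6, 9, 3] [27, 42, 42]
[6, 42, 3] [27, 9, 42]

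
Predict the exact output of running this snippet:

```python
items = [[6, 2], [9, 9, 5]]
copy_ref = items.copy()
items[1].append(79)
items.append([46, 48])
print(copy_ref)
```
[[6, 2], [9, 9, 5, 79]]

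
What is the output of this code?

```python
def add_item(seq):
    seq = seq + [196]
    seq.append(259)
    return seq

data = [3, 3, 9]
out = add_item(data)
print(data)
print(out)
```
[3, 3, 9]
[3, 3, 9, 196, 259]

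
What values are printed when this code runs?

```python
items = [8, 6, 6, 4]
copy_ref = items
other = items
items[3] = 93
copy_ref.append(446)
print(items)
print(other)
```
[8, 6, 6, 93, 446]
[8, 6, 6, 93, 446]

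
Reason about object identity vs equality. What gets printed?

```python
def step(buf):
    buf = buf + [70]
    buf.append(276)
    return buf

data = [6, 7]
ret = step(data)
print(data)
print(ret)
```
[6, 7]
[6, 7, 70, 276]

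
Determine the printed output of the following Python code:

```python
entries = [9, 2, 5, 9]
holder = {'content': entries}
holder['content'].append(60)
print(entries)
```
[9, 2, 5, 9, 60]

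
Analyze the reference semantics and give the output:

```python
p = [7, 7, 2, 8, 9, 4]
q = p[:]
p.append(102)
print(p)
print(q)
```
[7, 7, 2, 8, 9, 4, 102]
[7, 7, 2, 8, 9, 4]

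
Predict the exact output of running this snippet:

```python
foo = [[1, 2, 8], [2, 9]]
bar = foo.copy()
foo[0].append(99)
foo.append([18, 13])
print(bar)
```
[[1, 2, 8, 99], [2, 9]]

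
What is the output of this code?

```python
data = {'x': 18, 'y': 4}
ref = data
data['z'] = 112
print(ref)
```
{'x': 18, 'y': 4, 'z': 112}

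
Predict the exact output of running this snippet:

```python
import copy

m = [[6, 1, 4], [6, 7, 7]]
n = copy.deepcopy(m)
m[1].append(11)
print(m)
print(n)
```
[[6, 1, 4], [6, 7, 7, 11]]
[[6, 1, 4], [6, 7, 7]]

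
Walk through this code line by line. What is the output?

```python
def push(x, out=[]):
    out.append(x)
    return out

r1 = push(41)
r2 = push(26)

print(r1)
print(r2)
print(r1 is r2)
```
[41, 26]
[41, 26]
True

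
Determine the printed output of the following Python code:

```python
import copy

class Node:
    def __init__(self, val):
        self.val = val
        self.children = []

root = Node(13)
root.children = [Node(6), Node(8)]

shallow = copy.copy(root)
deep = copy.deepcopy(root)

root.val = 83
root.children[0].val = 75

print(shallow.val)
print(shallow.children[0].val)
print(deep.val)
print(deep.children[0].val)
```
13
75
13
6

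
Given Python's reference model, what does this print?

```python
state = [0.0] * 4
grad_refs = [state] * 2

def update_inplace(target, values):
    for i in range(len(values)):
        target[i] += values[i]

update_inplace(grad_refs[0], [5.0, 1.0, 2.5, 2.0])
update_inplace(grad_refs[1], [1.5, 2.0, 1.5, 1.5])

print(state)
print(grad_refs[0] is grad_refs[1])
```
[6.5, 3.0, 4.0, 3.5]
True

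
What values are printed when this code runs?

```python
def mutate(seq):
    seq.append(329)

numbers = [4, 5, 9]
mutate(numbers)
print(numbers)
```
[4, 5, 9, 329]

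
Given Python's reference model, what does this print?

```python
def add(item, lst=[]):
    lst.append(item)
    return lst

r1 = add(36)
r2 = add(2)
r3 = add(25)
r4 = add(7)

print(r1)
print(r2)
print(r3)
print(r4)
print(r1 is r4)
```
[36, 2, 25, 7]
[36, 2, 25, 7]
[36, 2, 25, 7]
[36, 2, 25, 7]
True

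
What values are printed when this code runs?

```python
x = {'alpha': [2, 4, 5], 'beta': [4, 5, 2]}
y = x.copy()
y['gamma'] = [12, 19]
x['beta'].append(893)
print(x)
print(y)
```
{'alpha': [2, 4, 5], 'beta': [4, 5, 2, 893]}
{'alpha': [2, 4, 5], 'beta': [4, 5, 2, 893], 'gamma': [12, 19]}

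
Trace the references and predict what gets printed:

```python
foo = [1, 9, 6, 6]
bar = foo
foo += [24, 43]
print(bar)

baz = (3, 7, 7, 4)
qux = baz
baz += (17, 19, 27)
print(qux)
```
[1, 9, 6, 6, 24, 43]
(3, 7, 7, 4)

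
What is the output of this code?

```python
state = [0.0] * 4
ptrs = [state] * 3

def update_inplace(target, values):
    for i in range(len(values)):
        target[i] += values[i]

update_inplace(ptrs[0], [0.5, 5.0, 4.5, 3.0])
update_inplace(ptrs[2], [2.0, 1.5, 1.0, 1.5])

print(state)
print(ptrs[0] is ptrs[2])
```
[2.5, 6.5, 5.5, 4.5]
True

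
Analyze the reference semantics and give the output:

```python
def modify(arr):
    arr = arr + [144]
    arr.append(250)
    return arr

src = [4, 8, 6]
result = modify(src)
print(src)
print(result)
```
[4, 8, 6]
[4, 8, 6, 144, 250]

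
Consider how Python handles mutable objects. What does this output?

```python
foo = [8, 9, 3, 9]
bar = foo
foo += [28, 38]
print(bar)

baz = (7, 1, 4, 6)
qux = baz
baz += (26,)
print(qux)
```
[8, 9, 3, 9, 28, 38]
(7, 1, 4, 6)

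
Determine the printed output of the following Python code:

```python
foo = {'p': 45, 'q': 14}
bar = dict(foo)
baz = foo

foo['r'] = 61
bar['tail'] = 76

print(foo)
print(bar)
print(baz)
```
{'p': 45, 'q': 14, 'r': 61}
{'p': 45, 'q': 14, 'tail': 76}
{'p': 45, 'q': 14, 'r': 61}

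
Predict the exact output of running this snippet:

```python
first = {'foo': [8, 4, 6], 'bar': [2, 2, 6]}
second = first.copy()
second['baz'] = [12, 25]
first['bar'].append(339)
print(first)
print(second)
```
{'foo': [8, 4, 6], 'bar': [2, 2, 6, 339]}
{'foo': [8, 4, 6], 'bar': [2, 2, 6, 339], 'baz': [12, 25]}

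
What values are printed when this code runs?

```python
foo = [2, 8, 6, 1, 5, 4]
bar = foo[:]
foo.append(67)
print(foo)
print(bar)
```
[2, 8, 6, 1, 5, 4, 67]
[2, 8, 6, 1, 5, 4]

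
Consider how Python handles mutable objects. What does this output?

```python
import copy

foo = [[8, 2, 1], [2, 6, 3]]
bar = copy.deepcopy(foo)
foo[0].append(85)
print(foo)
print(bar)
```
[[8, 2, 1, 85], [2, 6, 3]]
[[8, 2, 1], [2, 6, 3]]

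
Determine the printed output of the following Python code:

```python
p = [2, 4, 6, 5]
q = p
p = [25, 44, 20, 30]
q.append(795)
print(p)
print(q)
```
[25, 44, 20, 30]
[2, 4, 6, 5, 795]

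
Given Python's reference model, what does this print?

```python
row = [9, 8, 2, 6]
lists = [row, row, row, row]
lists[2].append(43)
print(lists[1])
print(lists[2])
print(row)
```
[9, 8, 2, 6, 43]
[9, 8, 2, 6, 43]
[9, 8, 2, 6, 43]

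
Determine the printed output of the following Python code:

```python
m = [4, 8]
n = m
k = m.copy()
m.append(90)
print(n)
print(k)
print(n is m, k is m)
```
[4, 8, 90]
[4, 8]
True False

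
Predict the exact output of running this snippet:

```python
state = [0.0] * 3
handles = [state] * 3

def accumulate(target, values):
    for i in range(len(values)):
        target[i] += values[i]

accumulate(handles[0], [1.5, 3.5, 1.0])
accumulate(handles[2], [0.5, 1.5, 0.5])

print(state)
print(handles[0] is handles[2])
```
[2.0, 5.0, 1.5]
True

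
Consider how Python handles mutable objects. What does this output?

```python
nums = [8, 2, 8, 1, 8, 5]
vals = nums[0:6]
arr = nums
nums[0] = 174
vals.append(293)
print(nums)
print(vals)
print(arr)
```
[174, 2, 8, 1, 8, 5]
[8, 2, 8, 1, 8, 5, 293]
[174, 2, 8, 1, 8, 5]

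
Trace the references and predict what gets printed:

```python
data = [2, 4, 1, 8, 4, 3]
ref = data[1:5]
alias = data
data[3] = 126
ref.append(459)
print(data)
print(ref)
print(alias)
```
[2, 4, 1, 126, 4, 3]
[4, 1, 8, 4, 459]
[2, 4, 1, 126, 4, 3]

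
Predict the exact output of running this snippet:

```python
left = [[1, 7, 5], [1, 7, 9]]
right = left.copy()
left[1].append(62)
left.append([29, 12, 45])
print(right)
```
[[1, 7, 5], [1, 7, 9, 62]]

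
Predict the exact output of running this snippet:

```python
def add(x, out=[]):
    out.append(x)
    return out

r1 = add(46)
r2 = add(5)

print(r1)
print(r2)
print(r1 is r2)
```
[46, 5]
[46, 5]
True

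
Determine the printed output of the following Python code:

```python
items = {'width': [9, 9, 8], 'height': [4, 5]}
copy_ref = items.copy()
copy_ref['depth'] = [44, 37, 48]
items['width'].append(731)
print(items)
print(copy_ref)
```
{'width': [9, 9, 8, 731], 'height': [4, 5]}
{'width': [9, 9, 8, 731], 'height': [4, 5], 'depth': [44, 37, 48]}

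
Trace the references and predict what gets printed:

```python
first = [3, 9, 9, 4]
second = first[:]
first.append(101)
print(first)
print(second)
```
[3, 9, 9, 4, 101]
[3, 9, 9, 4]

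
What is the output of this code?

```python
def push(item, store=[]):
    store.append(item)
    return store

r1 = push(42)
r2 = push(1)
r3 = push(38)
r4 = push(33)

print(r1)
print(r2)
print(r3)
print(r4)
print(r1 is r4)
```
[42, 1, 38, 33]
[42, 1, 38, 33]
[42, 1, 38, 33]
[42, 1, 38, 33]
True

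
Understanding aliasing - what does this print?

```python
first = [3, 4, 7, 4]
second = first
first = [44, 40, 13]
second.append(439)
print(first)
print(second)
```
[44, 40, 13]
[3, 4, 7, 4, 439]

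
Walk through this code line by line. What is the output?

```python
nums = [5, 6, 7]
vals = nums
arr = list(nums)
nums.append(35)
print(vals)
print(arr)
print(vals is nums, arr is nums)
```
[5, 6, 7, 35]
[5, 6, 7]
True False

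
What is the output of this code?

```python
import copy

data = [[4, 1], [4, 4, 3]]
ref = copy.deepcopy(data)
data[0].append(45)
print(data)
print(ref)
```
[[4, 1, 45], [4, 4, 3]]
[[4, 1], [4, 4, 3]]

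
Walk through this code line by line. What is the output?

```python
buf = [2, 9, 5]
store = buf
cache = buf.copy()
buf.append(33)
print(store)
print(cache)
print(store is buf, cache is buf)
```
[2, 9, 5, 33]
[2, 9, 5]
True False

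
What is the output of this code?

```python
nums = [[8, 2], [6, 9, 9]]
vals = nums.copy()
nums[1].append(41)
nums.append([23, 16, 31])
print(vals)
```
[[8, 2], [6, 9, 9, 41]]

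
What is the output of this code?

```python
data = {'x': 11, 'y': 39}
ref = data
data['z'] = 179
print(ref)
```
{'x': 11, 'y': 39, 'z': 179}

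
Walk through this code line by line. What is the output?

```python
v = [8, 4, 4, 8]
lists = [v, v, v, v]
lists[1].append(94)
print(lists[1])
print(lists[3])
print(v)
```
[8, 4, 4, 8, 94]
[8, 4, 4, 8, 94]
[8, 4, 4, 8, 94]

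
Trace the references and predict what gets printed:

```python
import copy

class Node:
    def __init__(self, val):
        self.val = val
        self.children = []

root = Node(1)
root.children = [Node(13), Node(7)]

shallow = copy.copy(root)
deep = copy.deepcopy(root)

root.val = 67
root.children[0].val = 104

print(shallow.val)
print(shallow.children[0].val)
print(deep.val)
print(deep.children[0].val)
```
1
104
1
13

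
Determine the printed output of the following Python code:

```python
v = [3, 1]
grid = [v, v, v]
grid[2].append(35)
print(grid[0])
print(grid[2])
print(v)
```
[3, 1, 35]
[3, 1, 35]
[3, 1, 35]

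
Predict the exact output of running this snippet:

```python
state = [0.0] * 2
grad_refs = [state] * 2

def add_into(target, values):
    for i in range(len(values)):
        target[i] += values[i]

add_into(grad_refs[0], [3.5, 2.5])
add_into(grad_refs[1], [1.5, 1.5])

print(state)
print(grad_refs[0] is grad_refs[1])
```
[5.0, 4.0]
True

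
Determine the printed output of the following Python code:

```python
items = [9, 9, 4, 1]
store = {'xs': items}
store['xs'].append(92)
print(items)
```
[9, 9, 4, 1, 92]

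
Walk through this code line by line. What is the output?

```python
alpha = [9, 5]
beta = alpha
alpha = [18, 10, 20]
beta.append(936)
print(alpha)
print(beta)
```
[18, 10, 20]
[9, 5, 936]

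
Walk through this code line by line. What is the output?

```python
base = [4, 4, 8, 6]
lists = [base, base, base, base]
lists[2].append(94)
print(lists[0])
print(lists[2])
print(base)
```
[4, 4, 8, 6, 94]
[4, 4, 8, 6, 94]
[4, 4, 8, 6, 94]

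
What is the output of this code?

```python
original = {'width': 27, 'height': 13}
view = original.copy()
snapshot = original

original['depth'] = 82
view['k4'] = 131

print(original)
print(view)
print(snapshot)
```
{'width': 27, 'height': 13, 'depth': 82}
{'width': 27, 'height': 13, 'k4': 131}
{'width': 27, 'height': 13, 'depth': 82}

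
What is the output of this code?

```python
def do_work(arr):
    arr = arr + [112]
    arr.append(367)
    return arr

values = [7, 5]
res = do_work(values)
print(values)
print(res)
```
[7, 5]
[7, 5, 112, 367]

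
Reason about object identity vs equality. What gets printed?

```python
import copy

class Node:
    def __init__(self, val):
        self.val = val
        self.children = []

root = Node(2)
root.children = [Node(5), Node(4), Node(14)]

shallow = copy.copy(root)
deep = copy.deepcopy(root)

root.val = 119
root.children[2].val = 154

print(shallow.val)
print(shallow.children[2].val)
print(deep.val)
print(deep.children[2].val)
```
2
154
2
14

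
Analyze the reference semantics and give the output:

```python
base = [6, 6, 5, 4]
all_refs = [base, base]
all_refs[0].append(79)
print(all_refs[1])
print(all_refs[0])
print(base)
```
[6, 6, 5, 4, 79]
[6, 6, 5, 4, 79]
[6, 6, 5, 4, 79]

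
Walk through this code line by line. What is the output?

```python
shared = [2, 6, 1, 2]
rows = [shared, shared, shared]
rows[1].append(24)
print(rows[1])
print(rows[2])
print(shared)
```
[2, 6, 1, 2, 24]
[2, 6, 1, 2, 24]
[2, 6, 1, 2, 24]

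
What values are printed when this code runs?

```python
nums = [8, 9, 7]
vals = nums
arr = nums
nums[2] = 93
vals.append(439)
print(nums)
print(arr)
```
[8, 9, 93, 439]
[8, 9, 93, 439]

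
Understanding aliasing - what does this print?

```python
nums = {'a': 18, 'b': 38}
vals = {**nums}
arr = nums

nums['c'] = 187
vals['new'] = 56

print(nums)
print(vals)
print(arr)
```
{'a': 18, 'b': 38, 'c': 187}
{'a': 18, 'b': 38, 'new': 56}
{'a': 18, 'b': 38, 'c': 187}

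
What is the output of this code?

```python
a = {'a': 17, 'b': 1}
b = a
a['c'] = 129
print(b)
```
{'a': 17, 'b': 1, 'c': 129}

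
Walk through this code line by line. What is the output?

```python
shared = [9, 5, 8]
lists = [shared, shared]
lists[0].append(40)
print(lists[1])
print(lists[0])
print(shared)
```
[9, 5, 8, 40]
[9, 5, 8, 40]
[9, 5, 8, 40]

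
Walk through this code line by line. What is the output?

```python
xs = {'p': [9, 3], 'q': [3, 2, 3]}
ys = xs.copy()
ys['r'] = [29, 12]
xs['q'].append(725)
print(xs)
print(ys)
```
{'p': [9, 3], 'q': [3, 2, 3, 725]}
{'p': [9, 3], 'q': [3, 2, 3, 725], 'r': [29, 12]}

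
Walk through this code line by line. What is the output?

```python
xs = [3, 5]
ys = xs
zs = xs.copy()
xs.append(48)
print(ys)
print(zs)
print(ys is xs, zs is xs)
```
[3, 5, 48]
[3, 5]
True False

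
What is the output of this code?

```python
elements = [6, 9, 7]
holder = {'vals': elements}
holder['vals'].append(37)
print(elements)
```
[6, 9, 7, 37]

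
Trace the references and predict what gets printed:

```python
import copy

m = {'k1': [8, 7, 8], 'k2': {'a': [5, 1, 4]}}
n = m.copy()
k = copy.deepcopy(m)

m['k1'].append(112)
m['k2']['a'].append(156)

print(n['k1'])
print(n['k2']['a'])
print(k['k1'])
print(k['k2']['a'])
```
[8, 7, 8, 112]
[5, 1, 4, 156]
[8, 7, 8]
[5, 1, 4]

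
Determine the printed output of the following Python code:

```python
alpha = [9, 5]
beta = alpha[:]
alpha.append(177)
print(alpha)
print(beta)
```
[9, 5, 177]
[9, 5]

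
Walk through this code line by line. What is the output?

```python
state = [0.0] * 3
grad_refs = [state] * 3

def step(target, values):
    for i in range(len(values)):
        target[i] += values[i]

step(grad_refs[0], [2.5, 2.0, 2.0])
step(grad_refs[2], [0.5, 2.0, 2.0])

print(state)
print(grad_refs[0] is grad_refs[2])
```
[3.0, 4.0, 4.0]
True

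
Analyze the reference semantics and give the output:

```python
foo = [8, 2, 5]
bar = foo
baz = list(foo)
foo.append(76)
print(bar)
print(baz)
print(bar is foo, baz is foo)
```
[8, 2, 5, 76]
[8, 2, 5]
True False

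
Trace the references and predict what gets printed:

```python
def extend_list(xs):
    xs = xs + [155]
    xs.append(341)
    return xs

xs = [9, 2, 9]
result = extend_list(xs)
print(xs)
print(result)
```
[9, 2, 9]
[9, 2, 9, 155, 341]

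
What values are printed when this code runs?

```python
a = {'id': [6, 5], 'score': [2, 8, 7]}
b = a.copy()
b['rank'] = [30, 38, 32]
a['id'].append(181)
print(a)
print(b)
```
{'id': [6, 5, 181], 'score': [2, 8, 7]}
{'id': [6, 5, 181], 'score': [2, 8, 7], 'rank': [30, 38, 32]}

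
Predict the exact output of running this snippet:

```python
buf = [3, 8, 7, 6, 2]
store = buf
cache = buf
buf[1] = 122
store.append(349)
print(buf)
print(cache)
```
[3, 122, 7, 6, 2, 349]
[3, 122, 7, 6, 2, 349]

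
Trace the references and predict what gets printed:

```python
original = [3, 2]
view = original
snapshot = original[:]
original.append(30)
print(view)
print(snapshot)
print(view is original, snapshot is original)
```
[3, 2, 30]
[3, 2]
True False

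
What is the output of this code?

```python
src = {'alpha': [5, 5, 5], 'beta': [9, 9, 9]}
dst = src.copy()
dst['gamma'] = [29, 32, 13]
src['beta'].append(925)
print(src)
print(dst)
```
{'alpha': [5, 5, 5], 'beta': [9, 9, 9, 925]}
{'alpha': [5, 5, 5], 'beta': [9, 9, 9, 925], 'gamma': [29, 32, 13]}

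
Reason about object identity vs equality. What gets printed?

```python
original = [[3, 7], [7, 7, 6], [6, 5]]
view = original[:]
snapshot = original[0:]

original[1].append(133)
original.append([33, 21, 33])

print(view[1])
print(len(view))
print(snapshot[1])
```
[7, 7, 6, 133]
3
[7, 7, 6, 133]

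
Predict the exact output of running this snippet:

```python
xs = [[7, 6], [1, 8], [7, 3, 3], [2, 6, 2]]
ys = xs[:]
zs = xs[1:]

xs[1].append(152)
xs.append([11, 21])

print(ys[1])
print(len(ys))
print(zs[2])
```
[1, 8, 152]
4
[2, 6, 2]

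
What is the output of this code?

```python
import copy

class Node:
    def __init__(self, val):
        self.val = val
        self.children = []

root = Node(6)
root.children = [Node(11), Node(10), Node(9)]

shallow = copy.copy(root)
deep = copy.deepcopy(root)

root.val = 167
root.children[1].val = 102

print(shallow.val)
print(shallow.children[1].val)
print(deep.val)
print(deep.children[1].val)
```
6
102
6
10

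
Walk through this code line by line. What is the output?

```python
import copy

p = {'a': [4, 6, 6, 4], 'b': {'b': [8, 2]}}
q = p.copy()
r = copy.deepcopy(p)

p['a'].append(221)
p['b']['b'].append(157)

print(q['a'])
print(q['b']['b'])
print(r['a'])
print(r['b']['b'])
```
[4, 6, 6, 4, 221]
[8, 2, 157]
[4, 6, 6, 4]
[8, 2]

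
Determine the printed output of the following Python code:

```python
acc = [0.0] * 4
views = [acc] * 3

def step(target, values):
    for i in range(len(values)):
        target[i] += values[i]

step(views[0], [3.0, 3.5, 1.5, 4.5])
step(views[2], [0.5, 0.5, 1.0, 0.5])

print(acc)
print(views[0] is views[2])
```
[3.5, 4.0, 2.5, 5.0]
True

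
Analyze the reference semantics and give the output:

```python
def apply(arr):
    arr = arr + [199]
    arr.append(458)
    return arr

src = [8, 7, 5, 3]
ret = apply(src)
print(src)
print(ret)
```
[8, 7, 5, 3]
[8, 7, 5, 3, 199, 458]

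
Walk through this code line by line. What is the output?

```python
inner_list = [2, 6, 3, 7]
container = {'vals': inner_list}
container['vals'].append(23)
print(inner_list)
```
[2, 6, 3, 7, 23]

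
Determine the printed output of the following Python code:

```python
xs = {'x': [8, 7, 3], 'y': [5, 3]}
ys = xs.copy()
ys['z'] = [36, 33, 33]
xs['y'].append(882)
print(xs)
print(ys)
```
{'x': [8, 7, 3], 'y': [5, 3, 882]}
{'x': [8, 7, 3], 'y': [5, 3, 882], 'z': [36, 33, 33]}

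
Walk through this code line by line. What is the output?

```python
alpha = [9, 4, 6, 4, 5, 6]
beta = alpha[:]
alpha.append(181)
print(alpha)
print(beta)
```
[9, 4, 6, 4, 5, 6, 181]
[9, 4, 6, 4, 5, 6]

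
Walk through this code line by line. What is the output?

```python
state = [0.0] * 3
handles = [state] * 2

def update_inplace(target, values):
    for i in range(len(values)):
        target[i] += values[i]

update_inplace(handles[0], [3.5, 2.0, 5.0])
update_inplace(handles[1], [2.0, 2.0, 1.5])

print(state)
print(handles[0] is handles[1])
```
[5.5, 4.0, 6.5]
True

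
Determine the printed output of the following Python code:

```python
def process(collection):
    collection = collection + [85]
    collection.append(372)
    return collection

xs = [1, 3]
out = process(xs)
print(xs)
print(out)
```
[1, 3]
[1, 3, 85, 372]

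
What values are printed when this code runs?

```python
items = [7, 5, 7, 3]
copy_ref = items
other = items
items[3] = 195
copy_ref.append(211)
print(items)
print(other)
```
[7, 5, 7, 195, 211]
[7, 5, 7, 195, 211]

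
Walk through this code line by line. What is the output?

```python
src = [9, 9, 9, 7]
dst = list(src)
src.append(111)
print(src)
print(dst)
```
[9, 9, 9, 7, 111]
[9, 9, 9, 7]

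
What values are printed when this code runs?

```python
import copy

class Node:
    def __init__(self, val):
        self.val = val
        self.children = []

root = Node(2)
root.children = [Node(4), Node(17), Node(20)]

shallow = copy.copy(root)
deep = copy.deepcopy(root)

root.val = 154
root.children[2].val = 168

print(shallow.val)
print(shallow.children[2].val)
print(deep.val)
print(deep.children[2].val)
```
2
168
2
20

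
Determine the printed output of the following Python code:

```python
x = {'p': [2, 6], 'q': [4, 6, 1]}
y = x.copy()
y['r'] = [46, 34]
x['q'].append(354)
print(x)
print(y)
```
{'p': [2, 6], 'q': [4, 6, 1, 354]}
{'p': [2, 6], 'q': [4, 6, 1, 354], 'r': [46, 34]}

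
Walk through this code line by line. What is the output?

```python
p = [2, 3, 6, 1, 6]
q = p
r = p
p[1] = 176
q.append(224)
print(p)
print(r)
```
[2, 176, 6, 1, 6, 224]
[2, 176, 6, 1, 6, 224]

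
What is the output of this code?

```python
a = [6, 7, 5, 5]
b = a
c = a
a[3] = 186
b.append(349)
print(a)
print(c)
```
[6, 7, 5, 186, 349]
[6, 7, 5, 186, 349]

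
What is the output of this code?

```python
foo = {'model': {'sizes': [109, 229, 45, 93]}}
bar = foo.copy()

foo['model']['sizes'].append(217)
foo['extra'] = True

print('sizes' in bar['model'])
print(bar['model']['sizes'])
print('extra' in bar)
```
True
[109, 229, 45, 93, 217]
False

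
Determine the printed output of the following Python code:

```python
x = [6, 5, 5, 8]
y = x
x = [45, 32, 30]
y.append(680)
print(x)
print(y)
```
[45, 32, 30]
[6, 5, 5, 8, 680]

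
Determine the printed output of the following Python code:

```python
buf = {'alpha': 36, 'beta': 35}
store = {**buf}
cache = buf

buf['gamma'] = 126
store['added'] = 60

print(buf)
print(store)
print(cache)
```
{'alpha': 36, 'beta': 35, 'gamma': 126}
{'alpha': 36, 'beta': 35, 'added': 60}
{'alpha': 36, 'beta': 35, 'gamma': 126}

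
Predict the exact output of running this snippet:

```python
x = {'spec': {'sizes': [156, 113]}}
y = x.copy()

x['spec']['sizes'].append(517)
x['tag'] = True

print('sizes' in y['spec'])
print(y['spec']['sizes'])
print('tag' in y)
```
True
[156, 113, 517]
False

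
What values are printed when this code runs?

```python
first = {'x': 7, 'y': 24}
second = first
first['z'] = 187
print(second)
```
{'x': 7, 'y': 24, 'z': 187}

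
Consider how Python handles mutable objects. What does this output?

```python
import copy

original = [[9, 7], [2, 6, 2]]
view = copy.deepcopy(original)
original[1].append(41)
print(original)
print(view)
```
[[9, 7], [2, 6, 2, 41]]
[[9, 7], [2, 6, 2]]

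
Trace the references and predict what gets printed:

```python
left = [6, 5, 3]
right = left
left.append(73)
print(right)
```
[6, 5, 3, 73]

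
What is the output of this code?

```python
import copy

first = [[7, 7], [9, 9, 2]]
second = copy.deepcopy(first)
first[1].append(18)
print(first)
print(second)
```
[[7, 7], [9, 9, 2, 18]]
[[7, 7], [9, 9, 2]]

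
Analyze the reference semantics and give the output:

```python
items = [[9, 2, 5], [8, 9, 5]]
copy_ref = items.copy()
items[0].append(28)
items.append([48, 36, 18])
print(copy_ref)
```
[[9, 2, 5, 28], [8, 9, 5]]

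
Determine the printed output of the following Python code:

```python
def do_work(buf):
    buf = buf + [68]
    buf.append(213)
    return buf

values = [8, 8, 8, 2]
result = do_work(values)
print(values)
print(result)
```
[8, 8, 8, 2]
[8, 8, 8, 2, 68, 213]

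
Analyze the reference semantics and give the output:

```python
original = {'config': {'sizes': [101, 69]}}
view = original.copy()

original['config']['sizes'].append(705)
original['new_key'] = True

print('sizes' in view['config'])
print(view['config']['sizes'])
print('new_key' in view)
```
True
[101, 69, 705]
False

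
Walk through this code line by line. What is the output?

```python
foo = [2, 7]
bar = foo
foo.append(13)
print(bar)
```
[2, 7, 13]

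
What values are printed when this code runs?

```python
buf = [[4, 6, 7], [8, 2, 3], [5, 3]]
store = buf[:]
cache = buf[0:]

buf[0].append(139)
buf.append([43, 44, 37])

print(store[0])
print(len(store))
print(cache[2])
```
[4, 6, 7, 139]
3
[5, 3]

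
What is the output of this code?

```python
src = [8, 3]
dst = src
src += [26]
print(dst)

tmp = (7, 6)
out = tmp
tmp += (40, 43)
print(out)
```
[8, 3, 26]
(7, 6)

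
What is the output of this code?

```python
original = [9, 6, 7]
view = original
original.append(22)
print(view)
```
[9, 6, 7, 22]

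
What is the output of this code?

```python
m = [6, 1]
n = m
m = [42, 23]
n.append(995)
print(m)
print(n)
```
[42, 23]
[6, 1, 995]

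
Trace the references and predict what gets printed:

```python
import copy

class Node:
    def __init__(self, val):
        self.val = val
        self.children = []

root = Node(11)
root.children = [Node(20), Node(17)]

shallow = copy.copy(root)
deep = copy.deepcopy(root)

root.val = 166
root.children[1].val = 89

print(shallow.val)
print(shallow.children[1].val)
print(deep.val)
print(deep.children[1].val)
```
11
89
11
17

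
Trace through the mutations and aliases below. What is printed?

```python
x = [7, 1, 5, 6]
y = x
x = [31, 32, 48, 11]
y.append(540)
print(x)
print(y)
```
[31, 32, 48, 11]
[7, 1, 5, 6, 540]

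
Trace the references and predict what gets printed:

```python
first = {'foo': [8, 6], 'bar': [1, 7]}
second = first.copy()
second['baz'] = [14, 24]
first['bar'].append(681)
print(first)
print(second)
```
{'foo': [8, 6], 'bar': [1, 7, 681]}
{'foo': [8, 6], 'bar': [1, 7, 681], 'baz': [14, 24]}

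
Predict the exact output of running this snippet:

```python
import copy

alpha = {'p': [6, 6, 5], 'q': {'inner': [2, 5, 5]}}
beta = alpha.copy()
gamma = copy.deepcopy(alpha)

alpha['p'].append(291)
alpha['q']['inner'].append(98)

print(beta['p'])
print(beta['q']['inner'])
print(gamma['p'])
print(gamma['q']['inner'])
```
[6, 6, 5, 291]
[2, 5, 5, 98]
[6, 6, 5]
[2, 5, 5]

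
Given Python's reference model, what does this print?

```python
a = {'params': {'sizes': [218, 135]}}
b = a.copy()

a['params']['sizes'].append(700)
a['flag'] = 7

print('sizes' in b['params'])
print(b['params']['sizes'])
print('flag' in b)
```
True
[218, 135, 700]
False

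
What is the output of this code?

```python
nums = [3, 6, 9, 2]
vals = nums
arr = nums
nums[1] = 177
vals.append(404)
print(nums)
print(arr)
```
[3, 177, 9, 2, 404]
[3, 177, 9, 2, 404]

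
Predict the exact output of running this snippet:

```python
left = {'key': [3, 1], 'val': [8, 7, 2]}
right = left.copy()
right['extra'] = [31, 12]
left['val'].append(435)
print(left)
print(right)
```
{'key': [3, 1], 'val': [8, 7, 2, 435]}
{'key': [3, 1], 'val': [8, 7, 2, 435], 'extra': [31, 12]}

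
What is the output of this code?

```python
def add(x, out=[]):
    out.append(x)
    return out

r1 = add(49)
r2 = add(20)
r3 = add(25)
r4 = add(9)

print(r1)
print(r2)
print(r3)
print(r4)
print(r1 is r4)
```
[49, 20, 25, 9]
[49, 20, 25, 9]
[49, 20, 25, 9]
[49, 20, 25, 9]
True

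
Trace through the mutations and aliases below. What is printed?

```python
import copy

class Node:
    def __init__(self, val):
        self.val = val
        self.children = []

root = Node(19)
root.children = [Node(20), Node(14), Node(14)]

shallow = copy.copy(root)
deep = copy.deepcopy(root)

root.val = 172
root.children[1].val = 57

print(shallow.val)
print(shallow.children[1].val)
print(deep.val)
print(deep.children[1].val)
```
19
57
19
14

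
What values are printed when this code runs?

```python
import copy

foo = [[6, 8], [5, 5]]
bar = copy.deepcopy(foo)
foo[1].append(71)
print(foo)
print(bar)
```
[[6, 8], [5, 5, 71]]
[[6, 8], [5, 5]]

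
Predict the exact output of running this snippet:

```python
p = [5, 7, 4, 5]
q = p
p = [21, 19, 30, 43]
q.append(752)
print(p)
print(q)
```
[21, 19, 30, 43]
[5, 7, 4, 5, 752]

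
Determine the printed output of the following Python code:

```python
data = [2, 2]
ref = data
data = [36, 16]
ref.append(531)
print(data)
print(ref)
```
[36, 16]
[2, 2, 531]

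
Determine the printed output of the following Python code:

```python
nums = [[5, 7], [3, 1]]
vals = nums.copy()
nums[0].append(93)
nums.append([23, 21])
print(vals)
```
[[5, 7, 93], [3, 1]]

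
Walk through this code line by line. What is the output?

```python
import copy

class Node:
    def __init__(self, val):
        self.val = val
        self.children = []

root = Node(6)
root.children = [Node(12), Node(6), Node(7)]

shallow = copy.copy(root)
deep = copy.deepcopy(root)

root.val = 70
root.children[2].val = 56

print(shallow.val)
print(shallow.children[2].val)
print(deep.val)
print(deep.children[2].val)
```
6
56
6
7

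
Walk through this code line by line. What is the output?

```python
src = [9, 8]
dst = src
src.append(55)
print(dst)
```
[9, 8, 55]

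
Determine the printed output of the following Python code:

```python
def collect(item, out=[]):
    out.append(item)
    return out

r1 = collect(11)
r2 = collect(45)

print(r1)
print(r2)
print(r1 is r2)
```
[11, 45]
[11, 45]
True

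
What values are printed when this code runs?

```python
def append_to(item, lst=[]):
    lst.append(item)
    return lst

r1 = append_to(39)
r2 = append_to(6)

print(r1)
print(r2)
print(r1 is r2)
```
[39, 6]
[39, 6]
True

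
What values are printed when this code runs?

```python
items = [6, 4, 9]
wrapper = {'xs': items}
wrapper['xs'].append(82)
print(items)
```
[6, 4, 9, 82]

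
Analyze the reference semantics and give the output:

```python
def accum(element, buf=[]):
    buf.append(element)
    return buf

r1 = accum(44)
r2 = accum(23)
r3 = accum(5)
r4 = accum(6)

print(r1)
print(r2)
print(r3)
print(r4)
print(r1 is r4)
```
[44, 23, 5, 6]
[44, 23, 5, 6]
[44, 23, 5, 6]
[44, 23, 5, 6]
True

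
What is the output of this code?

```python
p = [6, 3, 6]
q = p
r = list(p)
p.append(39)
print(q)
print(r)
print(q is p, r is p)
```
[6, 3, 6, 39]
[6, 3, 6]
True False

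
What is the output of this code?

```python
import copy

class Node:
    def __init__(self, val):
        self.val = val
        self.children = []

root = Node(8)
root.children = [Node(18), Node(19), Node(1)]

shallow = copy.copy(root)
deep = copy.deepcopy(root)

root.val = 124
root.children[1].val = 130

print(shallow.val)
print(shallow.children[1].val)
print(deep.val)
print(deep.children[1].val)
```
8
130
8
19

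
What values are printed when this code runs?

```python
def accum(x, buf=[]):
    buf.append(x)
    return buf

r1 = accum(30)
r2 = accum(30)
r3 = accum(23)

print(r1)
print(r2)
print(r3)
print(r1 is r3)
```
[30, 30, 23]
[30, 30, 23]
[30, 30, 23]
True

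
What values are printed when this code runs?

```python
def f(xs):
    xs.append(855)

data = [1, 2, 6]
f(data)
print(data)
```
[1, 2, 6, 855]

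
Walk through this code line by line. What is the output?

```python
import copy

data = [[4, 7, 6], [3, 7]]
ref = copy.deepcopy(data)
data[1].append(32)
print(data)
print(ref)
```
[[4, 7, 6], [3, 7, 32]]
[[4, 7, 6], [3, 7]]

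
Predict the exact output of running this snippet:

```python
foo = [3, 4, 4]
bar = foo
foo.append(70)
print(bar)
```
[3, 4, 4, 70]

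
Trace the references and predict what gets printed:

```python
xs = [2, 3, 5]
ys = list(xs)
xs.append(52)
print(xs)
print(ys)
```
[2, 3, 5, 52]
[2, 3, 5]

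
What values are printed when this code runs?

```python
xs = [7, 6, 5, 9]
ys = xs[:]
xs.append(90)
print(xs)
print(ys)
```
[7, 6, 5, 9, 90]
[7, 6, 5, 9]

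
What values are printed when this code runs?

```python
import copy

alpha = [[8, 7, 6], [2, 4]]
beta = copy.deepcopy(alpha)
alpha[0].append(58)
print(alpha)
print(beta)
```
[[8, 7, 6, 58], [2, 4]]
[[8, 7, 6], [2, 4]]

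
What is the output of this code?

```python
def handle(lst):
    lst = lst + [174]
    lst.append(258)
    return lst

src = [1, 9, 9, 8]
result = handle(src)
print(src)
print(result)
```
[1, 9, 9, 8]
[1, 9, 9, 8, 174, 258]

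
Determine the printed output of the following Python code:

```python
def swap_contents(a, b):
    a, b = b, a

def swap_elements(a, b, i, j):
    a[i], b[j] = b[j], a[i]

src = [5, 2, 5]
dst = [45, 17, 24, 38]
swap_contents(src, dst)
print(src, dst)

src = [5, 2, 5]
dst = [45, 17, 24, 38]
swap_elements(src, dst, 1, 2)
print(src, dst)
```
[5, 2, 5] [45, 17, 24, 38]
[5, 24, 5] [45, 17, 2, 38]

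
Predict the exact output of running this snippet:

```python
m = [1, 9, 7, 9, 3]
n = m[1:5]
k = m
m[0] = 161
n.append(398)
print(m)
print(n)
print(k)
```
[161, 9, 7, 9, 3]
[9, 7, 9, 3, 398]
[161, 9, 7, 9, 3]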